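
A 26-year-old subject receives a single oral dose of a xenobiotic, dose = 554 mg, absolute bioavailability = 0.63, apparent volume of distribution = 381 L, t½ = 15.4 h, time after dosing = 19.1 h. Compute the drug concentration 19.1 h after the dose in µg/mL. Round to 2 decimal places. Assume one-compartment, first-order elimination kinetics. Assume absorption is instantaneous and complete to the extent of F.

0.39 µg/mL

Amount reaching circulation = F × Dose = 0.63 × 554.0 = 349.0 mg
C₀ = F·Dose / Vd = 349.0 / 381 = 0.9160 mg/L
k = ln2 / t½ = 0.693147 / 15.4 = 0.04501 h⁻¹
C = C₀ · e^(−k·t) = 0.9160 × e^(−0.04501 × 19.1)
  = 0.9160 × 0.4233 = 0.3877 mg/L
(0.3877 mg/L = 0.3877 µg/mL)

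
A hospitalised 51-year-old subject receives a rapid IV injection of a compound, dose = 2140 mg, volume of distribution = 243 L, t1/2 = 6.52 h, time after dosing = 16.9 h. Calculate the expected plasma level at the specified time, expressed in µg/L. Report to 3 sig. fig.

1460 µg/L

C₀ = Dose / Vd = 2140 / 243 = 8.807 mg/L
k = ln2 / t½ = 0.693147 / 6.52 = 0.1063 h⁻¹
C = C₀ · e^(−k·t) = 8.807 × e^(−0.1063 × 16.9)
  = 8.807 × 0.1659 = 1.461 mg/L
Convert: 1.461 mg/L × 1000 = 1461 µg/L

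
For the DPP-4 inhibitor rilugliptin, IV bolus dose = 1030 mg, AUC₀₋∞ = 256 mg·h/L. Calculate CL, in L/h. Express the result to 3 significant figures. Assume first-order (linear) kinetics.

CL = Dose / AUC = 1030 / 256 = 4.023 L/h

4.02 L/h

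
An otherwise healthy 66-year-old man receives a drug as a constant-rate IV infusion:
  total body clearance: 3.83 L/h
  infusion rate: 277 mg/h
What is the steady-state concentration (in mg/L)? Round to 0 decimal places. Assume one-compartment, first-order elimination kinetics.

72 mg/L

At steady state Css = R₀ / CL = 277 / 3.830 = 72.32 mg/L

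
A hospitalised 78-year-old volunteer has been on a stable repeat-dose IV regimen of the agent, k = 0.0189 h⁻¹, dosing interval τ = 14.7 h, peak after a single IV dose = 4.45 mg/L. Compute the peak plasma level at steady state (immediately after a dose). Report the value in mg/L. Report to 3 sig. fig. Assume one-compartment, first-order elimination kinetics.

e^(−kτ) = e^(−0.01890 × 14.7) = 0.7574
Accumulation ratio R = 1 / (1 − e^(−kτ)) = 1 / (1 − 0.7574) = 4.122
Steady-state peak = C₀ × R = 4.45 × 4.122 = 18.34 mg/L

18.3 mg/L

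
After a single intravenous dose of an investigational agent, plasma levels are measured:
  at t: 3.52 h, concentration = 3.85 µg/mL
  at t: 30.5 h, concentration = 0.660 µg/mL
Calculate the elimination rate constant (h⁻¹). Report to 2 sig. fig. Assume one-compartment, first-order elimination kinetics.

0.065 h⁻¹

k = ln(C₁/C₂) / (t₂ − t₁) = ln(3.85/0.660) / (30.5 − 3.52)
  = 1.764 / 26.98 = 0.06538 h⁻¹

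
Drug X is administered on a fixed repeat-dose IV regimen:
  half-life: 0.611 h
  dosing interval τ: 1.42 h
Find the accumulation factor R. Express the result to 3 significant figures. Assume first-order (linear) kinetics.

k = ln2 / t½ = 0.693147 / 0.611 = 1.134 h⁻¹
e^(−kτ) = e^(−1.134 × 1.42) = 0.1998
Accumulation ratio R = 1 / (1 − e^(−kτ)) = 1 / (1 − 0.1998) = 1.250

1.25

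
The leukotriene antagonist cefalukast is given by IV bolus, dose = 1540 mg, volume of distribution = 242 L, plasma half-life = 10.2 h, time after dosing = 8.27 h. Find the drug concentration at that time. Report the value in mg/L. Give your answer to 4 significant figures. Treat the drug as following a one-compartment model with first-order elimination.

C₀ = Dose / Vd = 1540 / 242 = 6.364 mg/L
k = ln2 / t½ = 0.693147 / 10.2 = 0.06796 h⁻¹
C = C₀ · e^(−k·t) = 6.364 × e^(−0.06796 × 8.27)
  = 6.364 × 0.5701 = 3.628 mg/L

3.628 mg/L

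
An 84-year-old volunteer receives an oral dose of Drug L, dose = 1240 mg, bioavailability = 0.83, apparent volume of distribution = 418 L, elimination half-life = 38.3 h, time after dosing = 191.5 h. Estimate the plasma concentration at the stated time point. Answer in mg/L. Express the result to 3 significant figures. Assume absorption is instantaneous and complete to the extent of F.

Amount reaching circulation = F × Dose = 0.83 × 1240 = 1029 mg
C₀ = F·Dose / Vd = 1029 / 418 = 2.462 mg/L
k = ln2 / t½ = 0.693147 / 38.3 = 0.01810 h⁻¹
t / t½ = 191.5 / 38.3 = 5 half-lives
C = C₀ × (1/2)^5 = 2.462 × 0.03125 = 0.07694 mg/L

0.0769 mg/L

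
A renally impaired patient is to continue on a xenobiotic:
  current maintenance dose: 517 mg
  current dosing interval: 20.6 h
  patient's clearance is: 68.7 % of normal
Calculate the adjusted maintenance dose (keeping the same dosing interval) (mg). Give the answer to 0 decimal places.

355 mg

To keep the same average steady-state level, dosing rate must scale with clearance.
CL ratio = 68.7 / 100 = 0.6870
New dose (same interval) = 517 × 0.6870 = 355.2 mg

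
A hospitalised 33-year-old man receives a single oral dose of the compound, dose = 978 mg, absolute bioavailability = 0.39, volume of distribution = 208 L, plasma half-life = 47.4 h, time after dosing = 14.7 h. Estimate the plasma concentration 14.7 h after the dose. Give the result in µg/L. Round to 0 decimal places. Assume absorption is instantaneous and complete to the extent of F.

1479 µg/L

Amount reaching circulation = F × Dose = 0.39 × 978.0 = 381.4 mg
C₀ = F·Dose / Vd = 381.4 / 208 = 1.834 mg/L
k = ln2 / t½ = 0.693147 / 47.4 = 0.01462 h⁻¹
C = C₀ · e^(−k·t) = 1.834 × e^(−0.01462 × 14.7)
  = 1.834 × 0.8066 = 1.479 mg/L
Convert: 1.479 mg/L × 1000 = 1479 µg/L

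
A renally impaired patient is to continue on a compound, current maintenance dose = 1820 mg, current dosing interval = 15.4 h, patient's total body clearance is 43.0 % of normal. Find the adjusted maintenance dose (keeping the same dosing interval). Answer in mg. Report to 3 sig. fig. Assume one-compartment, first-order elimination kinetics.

783 mg

To keep the same average steady-state level, dosing rate must scale with clearance.
CL ratio = 43.0 / 100 = 0.4300
New dose (same interval) = 1820 × 0.4300 = 782.6 mg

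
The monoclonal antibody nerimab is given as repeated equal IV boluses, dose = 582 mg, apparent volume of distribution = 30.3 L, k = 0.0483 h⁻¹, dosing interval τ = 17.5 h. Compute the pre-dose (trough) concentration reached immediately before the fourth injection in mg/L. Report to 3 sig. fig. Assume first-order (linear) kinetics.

C₀ per dose = Dose / Vd = 582 / 30.3 = 19.21 mg/L
Fraction remaining after one interval: r = e^(−kτ) = e^(−0.04830 × 17.5) = 0.4294
Before dose 4, 3 doses have been given (aged 1τ, 2τ, 3τ).
C_trough = C₀ × (r + r² + … + r^3) = C₀ × r(1−r^3)/(1−r)
        = 19.21 × 0.4294 × (1 − 0.07917) / (1 − 0.4294) = 13.31 mg/L

13.3 mg/L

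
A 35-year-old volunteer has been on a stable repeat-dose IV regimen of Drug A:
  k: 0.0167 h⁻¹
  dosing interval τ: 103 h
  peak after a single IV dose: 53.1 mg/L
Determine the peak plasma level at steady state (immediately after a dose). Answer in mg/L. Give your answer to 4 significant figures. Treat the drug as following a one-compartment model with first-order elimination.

64.68 mg/L

e^(−kτ) = e^(−0.01670 × 103) = 0.1790
Accumulation ratio R = 1 / (1 − e^(−kτ)) = 1 / (1 − 0.1790) = 1.218
Steady-state peak = C₀ × R = 53.1 × 1.218 = 64.68 mg/L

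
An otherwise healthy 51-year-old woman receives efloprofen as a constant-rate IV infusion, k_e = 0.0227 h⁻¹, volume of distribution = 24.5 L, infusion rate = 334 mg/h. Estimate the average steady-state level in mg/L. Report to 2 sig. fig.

600 mg/L

CL = k × Vd = 0.02270 × 24.5 = 0.5562 L/h
At steady state Css = R₀ / CL = 334 / 0.5562 = 600.5 mg/L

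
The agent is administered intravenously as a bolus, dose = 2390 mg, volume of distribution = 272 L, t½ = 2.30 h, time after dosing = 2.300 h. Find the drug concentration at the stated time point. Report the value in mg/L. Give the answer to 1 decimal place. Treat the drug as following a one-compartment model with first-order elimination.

4.4 mg/L

C₀ = Dose / Vd = 2390 / 272 = 8.787 mg/L
k = ln2 / t½ = 0.693147 / 2.30 = 0.3014 h⁻¹
t / t½ = 2.300 / 2.30 = 1 half-lives
C = C₀ × (1/2)^1 = 8.787 × 0.5000 = 4.394 mg/L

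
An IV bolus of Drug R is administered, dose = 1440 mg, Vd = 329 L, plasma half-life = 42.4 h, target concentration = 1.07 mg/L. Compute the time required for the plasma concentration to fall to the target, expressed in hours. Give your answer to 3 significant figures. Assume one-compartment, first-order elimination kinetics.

C₀ = Dose / Vd = 1440 / 329 = 4.377 mg/L
k = ln2 / t½ = 0.693147 / 42.4 = 0.01635 h⁻¹
t = ln(C₀ / C) / k = ln(4.377 / 1.07) / 0.01635
  = ln(4.091) / 0.01635 = 1.409 / 0.01635 = 86.18 h

86.2 h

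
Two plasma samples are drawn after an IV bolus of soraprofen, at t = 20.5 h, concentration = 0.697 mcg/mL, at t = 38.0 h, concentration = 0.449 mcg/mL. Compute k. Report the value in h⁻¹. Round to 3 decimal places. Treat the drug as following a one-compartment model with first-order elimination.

k = ln(C₁/C₂) / (t₂ − t₁) = ln(0.697/0.449) / (38.0 − 20.5)
  = 0.4398 / 17.50 = 0.02513 h⁻¹

0.025 h⁻¹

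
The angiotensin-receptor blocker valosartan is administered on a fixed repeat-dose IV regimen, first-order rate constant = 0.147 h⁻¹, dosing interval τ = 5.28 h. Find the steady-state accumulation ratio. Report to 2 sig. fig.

e^(−kτ) = e^(−0.1470 × 5.28) = 0.4602
Accumulation ratio R = 1 / (1 − e^(−kτ)) = 1 / (1 − 0.4602) = 1.853

1.9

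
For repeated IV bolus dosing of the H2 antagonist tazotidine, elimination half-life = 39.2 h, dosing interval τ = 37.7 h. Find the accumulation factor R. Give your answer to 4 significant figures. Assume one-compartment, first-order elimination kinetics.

2.055

k = ln2 / t½ = 0.693147 / 39.2 = 0.01768 h⁻¹
e^(−kτ) = e^(−0.01768 × 37.7) = 0.5135
Accumulation ratio R = 1 / (1 − e^(−kτ)) = 1 / (1 − 0.5135) = 2.055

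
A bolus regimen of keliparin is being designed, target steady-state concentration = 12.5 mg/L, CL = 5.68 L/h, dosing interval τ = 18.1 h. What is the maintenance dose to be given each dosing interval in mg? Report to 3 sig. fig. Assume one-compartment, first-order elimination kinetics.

1290 mg

At steady state, Dose/τ = Css × CL.
Dose = Css × CL × τ = 12.5 × 5.680 × 18.1 = 1285 mg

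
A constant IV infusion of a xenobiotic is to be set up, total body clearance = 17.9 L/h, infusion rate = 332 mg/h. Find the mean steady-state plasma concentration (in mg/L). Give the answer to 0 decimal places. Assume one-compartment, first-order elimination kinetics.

At steady state Css = R₀ / CL = 332 / 17.90 = 18.55 mg/L

19 mg/L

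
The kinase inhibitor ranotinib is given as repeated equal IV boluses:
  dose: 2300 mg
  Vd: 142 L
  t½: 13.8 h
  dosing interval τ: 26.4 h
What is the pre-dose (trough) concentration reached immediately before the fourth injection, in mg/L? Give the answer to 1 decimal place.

5.7 mg/L

C₀ per dose = Dose / Vd = 2300 / 142 = 16.20 mg/L
k = ln2 / t½ = 0.693147 / 13.8 = 0.05023 h⁻¹
Fraction remaining after one interval: r = e^(−kτ) = e^(−0.05023 × 26.4) = 0.2655
Before dose 4, 3 doses have been given (aged 1τ, 2τ, 3τ).
C_trough = C₀ × (r + r² + … + r^3) = C₀ × r(1−r^3)/(1−r)
        = 16.20 × 0.2655 × (1 − 0.01872) / (1 − 0.2655) = 5.746 mg/L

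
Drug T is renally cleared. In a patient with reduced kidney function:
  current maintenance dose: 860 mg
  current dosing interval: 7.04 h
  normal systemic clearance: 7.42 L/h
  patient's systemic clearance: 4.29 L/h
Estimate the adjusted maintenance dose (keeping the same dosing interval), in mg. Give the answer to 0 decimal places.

497 mg

To keep the same average steady-state level, dosing rate must scale with clearance.
CL ratio = 4.29 / 7.42 = 0.5782
New dose (same interval) = 860 × 0.5782 = 497.3 mg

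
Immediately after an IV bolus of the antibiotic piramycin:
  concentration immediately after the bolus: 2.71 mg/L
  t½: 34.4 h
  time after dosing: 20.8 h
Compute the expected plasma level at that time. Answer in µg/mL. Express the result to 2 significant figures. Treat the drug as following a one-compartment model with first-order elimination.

1.8 µg/mL

k = ln2 / t½ = 0.693147 / 34.4 = 0.02015 h⁻¹
C = C₀ · e^(−k·t) = 2.710 × e^(−0.02015 × 20.8)
  = 2.710 × 0.6576 = 1.782 mg/L
(1.782 mg/L = 1.782 µg/mL)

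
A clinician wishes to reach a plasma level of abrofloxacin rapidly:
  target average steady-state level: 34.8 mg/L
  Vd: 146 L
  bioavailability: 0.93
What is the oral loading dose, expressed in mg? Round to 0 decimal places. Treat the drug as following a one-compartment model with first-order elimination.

5463 mg

LD = Css × Vd / F = 34.8 × 146 / 0.93 = 5463 mg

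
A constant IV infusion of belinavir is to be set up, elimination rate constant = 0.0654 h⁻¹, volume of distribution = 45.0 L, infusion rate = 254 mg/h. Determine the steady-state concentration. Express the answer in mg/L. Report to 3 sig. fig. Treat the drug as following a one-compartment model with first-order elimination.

CL = k × Vd = 0.06540 × 45.0 = 2.943 L/h
At steady state Css = R₀ / CL = 254 / 2.943 = 86.31 mg/L

86.3 mg/L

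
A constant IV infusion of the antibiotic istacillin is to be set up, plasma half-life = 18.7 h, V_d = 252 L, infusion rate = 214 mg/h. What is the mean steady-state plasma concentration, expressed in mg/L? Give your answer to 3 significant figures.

22.9 mg/L

k = ln2 / t½ = 0.693147 / 18.7 = 0.03707 h⁻¹
CL = k × Vd = 0.03707 × 252 = 9.342 L/h
At steady state Css = R₀ / CL = 214 / 9.342 = 22.91 mg/L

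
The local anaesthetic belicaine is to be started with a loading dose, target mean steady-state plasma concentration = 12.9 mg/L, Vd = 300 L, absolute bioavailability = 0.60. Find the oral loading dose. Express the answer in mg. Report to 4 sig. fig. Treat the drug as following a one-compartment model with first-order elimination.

LD = Css × Vd / F = 12.9 × 300 / 0.60 = 6450 mg

6450 mg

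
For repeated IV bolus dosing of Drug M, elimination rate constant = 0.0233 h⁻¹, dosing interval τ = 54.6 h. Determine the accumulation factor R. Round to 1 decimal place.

e^(−kτ) = e^(−0.02330 × 54.6) = 0.2802
Accumulation ratio R = 1 / (1 − e^(−kτ)) = 1 / (1 − 0.2802) = 1.389

1.4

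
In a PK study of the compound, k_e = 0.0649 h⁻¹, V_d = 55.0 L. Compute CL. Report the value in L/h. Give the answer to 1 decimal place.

CL = k × Vd = 0.0649 × 55.0 = 3.570 L/h

3.6 L/h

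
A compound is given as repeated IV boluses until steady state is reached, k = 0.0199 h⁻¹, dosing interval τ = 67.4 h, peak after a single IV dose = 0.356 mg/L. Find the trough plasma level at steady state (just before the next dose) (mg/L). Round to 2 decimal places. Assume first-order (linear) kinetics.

e^(−kτ) = e^(−0.01990 × 67.4) = 0.2615
Accumulation ratio R = 1 / (1 − e^(−kτ)) = 1 / (1 − 0.2615) = 1.354
Steady-state trough = C₀ × R × e^(−kτ) = 0.356 × 1.354 × 0.2615 = 0.1260 mg/L

0.13 mg/L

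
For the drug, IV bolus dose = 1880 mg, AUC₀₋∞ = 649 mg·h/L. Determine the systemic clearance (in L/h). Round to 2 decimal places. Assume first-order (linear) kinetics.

2.90 L/h

CL = Dose / AUC = 1880 / 649 = 2.897 L/h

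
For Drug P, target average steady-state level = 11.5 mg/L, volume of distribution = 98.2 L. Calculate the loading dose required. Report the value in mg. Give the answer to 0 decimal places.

LD = Css × Vd = 11.5 × 98.2 = 1129 mg

1129 mg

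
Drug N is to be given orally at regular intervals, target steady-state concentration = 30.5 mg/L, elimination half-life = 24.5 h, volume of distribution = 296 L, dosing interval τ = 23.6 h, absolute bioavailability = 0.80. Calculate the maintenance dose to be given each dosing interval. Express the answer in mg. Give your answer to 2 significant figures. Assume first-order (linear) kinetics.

k = ln2 / t½ = 0.693147 / 24.5 = 0.02829 h⁻¹
CL = k × Vd = 0.02829 × 296 = 8.374 L/h
At steady state, F × (Dose/τ) = Css × CL.
Dose = Css × CL × τ / F = 30.5 × 8.374 × 23.6 / 0.80 = 7535 mg

7500 mg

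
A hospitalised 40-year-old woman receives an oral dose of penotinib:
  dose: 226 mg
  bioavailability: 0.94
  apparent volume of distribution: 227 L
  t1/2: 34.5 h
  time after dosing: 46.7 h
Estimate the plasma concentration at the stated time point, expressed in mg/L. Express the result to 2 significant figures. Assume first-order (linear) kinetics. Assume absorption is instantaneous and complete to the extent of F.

Amount reaching circulation = F × Dose = 0.94 × 226.0 = 212.4 mg
C₀ = F·Dose / Vd = 212.4 / 227 = 0.9357 mg/L
k = ln2 / t½ = 0.693147 / 34.5 = 0.02009 h⁻¹
C = C₀ · e^(−k·t) = 0.9357 × e^(−0.02009 × 46.7)
  = 0.9357 × 0.3913 = 0.3661 mg/L

0.37 mg/L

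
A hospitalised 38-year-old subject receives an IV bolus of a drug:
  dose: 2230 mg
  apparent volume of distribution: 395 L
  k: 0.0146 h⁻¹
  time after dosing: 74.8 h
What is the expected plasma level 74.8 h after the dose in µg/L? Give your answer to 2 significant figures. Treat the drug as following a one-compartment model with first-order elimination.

1900 µg/L

C₀ = Dose / Vd = 2230 / 395 = 5.646 mg/L
C = C₀ · e^(−k·t) = 5.646 × e^(−0.01460 × 74.8)
  = 5.646 × 0.3355 = 1.894 mg/L
Convert: 1.894 mg/L × 1000 = 1894 µg/L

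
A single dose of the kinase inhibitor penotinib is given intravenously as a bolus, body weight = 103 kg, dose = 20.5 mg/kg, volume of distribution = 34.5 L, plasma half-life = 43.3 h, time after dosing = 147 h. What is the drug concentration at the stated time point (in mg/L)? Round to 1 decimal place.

Total dose = 20.5 × 103 = 2112 mg
C₀ = Dose / Vd = 2112 / 34.5 = 61.22 mg/L
k = ln2 / t½ = 0.693147 / 43.3 = 0.01601 h⁻¹
C = C₀ · e^(−k·t) = 61.22 × e^(−0.01601 × 147)
  = 61.22 × 0.09504 = 5.818 mg/L

5.8 mg/L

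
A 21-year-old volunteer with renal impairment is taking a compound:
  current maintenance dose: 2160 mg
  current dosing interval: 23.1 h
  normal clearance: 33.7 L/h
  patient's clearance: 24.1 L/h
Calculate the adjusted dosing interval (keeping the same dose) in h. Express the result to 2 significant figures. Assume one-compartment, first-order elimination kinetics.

To keep the same average steady-state level, dosing rate must scale with clearance.
CL ratio = 24.1 / 33.7 = 0.7151
New interval (same dose) = 23.1 / 0.7151 = 32.30 h

32 h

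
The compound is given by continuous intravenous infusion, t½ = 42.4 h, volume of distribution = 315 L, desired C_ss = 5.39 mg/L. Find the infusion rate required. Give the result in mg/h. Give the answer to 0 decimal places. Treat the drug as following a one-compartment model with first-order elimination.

k = ln2 / t½ = 0.693147 / 42.4 = 0.01635 h⁻¹
CL = k × Vd = 0.01635 × 315 = 5.150 L/h
At steady state, infusion rate R₀ = Css × CL = 5.39 × 5.150 = 27.76 mg/h

28 mg/h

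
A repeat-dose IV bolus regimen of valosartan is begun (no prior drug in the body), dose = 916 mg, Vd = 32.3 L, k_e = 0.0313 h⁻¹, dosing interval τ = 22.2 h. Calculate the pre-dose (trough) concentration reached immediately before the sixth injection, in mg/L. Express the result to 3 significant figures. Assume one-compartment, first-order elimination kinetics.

C₀ per dose = Dose / Vd = 916 / 32.3 = 28.36 mg/L
Fraction remaining after one interval: r = e^(−kτ) = e^(−0.03130 × 22.2) = 0.4991
Before dose 6, 5 doses have been given (aged 1τ, 2τ, 3τ, 4τ, 5τ).
C_trough = C₀ × (r + r² + … + r^5) = C₀ × r(1−r^5)/(1−r)
        = 28.36 × 0.4991 × (1 − 0.03097) / (1 − 0.4991) = 27.38 mg/L

27.4 mg/L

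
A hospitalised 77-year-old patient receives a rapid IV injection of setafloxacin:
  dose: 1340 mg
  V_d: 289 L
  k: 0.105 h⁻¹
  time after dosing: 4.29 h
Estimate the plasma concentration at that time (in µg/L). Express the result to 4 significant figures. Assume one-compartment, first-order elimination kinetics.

C₀ = Dose / Vd = 1340 / 289 = 4.637 mg/L
C = C₀ · e^(−k·t) = 4.637 × e^(−0.1050 × 4.29)
  = 4.637 × 0.6373 = 2.955 mg/L
Convert: 2.955 mg/L × 1000 = 2955 µg/L

2955 µg/L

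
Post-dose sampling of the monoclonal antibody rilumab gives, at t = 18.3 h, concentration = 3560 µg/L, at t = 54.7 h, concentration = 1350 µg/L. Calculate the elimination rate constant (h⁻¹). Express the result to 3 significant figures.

0.0266 h⁻¹

k = ln(C₁/C₂) / (t₂ − t₁) = ln(3560/1350) / (54.7 − 18.3)
  = 0.9697 / 36.40 = 0.02664 h⁻¹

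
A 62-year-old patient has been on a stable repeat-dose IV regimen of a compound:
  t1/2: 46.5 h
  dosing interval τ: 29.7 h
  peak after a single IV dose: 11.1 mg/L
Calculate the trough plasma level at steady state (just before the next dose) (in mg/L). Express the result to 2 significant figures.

20 mg/L

k = ln2 / t½ = 0.693147 / 46.5 = 0.01491 h⁻¹
e^(−kτ) = e^(−0.01491 × 29.7) = 0.6422
Accumulation ratio R = 1 / (1 − e^(−kτ)) = 1 / (1 − 0.6422) = 2.795
Steady-state trough = C₀ × R × e^(−kτ) = 11.1 × 2.795 × 0.6422 = 19.92 mg/L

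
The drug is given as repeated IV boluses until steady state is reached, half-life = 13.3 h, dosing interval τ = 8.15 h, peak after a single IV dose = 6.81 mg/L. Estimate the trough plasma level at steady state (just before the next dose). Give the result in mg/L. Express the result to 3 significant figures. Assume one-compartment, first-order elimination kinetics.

k = ln2 / t½ = 0.693147 / 13.3 = 0.05212 h⁻¹
e^(−kτ) = e^(−0.05212 × 8.15) = 0.6539
Accumulation ratio R = 1 / (1 − e^(−kτ)) = 1 / (1 − 0.6539) = 2.889
Steady-state trough = C₀ × R × e^(−kτ) = 6.81 × 2.889 × 0.6539 = 12.86 mg/L

12.9 mg/L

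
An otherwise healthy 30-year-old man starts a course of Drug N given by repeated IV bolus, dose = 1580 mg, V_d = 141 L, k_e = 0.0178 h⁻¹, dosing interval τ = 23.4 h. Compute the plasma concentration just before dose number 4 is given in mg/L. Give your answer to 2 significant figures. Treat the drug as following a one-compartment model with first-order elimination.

C₀ per dose = Dose / Vd = 1580 / 141 = 11.21 mg/L
Fraction remaining after one interval: r = e^(−kτ) = e^(−0.01780 × 23.4) = 0.6593
Before dose 4, 3 doses have been given (aged 1τ, 2τ, 3τ).
C_trough = C₀ × (r + r² + … + r^3) = C₀ × r(1−r^3)/(1−r)
        = 11.21 × 0.6593 × (1 − 0.2866) / (1 − 0.6593) = 15.48 mg/L

15 mg/L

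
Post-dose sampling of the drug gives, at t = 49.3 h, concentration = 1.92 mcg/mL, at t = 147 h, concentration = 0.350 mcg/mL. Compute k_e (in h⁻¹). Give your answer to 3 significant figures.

0.0174 h⁻¹

k = ln(C₁/C₂) / (t₂ − t₁) = ln(1.92/0.350) / (147 − 49.3)
  = 1.702 / 97.70 = 0.01742 h⁻¹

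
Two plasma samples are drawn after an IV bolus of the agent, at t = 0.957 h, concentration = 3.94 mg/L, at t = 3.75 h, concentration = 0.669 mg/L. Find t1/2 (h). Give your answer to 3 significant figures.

k = ln(C₁/C₂) / (t₂ − t₁) = ln(3.94/0.669) / (3.75 − 0.957)
  = 1.773 / 2.793 = 0.6348 h⁻¹
t½ = ln2 / k = 0.693147 / 0.6348 = 1.092 h

1.09 h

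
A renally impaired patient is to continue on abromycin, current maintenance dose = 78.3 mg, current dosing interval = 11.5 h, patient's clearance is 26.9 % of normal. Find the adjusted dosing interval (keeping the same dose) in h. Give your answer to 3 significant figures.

42.8 h

To keep the same average steady-state level, dosing rate must scale with clearance.
CL ratio = 26.9 / 100 = 0.2690
New interval (same dose) = 11.5 / 0.2690 = 42.75 h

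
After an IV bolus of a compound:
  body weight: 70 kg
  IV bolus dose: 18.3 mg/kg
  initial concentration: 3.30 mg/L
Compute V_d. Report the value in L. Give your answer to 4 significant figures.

Dose = 18.3 × 70 = 1281 mg
Vd = Dose / C₀ = 1281 / 3.30 = 388.2 L

388.2 L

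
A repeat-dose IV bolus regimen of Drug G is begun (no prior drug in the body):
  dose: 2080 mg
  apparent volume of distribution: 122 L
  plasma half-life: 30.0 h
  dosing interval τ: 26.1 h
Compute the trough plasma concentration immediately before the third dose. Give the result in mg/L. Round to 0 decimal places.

C₀ per dose = Dose / Vd = 2080 / 122 = 17.05 mg/L
k = ln2 / t½ = 0.693147 / 30.0 = 0.02310 h⁻¹
Fraction remaining after one interval: r = e^(−kτ) = e^(−0.02310 × 26.1) = 0.5472
Before dose 3, 2 doses have been given (aged 1τ, 2τ).
C_trough = C₀ × (r + r²) = 17.05 × (0.5472 + 0.2994) = 14.43 mg/L

14 mg/L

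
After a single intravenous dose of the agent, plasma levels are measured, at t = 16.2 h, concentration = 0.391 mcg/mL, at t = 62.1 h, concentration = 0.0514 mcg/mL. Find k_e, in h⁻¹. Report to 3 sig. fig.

0.0442 h⁻¹

k = ln(C₁/C₂) / (t₂ − t₁) = ln(0.391/0.0514) / (62.1 − 16.2)
  = 2.029 / 45.90 = 0.04420 h⁻¹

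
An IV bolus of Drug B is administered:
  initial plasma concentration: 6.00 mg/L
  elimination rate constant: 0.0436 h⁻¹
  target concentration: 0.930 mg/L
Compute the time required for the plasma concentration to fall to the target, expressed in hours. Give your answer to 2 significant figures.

43 h

t = ln(C₀ / C) / k = ln(6.000 / 0.930) / 0.04360
  = ln(6.452) / 0.04360 = 1.864 / 0.04360 = 42.75 h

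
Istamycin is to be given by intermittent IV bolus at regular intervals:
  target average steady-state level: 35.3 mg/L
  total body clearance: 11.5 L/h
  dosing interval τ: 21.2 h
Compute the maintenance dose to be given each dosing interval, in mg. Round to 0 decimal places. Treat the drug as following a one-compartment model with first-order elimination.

At steady state, Dose/τ = Css × CL.
Dose = Css × CL × τ = 35.3 × 11.50 × 21.2 = 8606 mg

8606 mg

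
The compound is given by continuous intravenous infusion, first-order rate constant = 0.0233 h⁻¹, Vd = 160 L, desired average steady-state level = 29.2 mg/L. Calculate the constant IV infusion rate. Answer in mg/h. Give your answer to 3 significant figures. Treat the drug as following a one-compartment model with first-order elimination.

109 mg/h

CL = k × Vd = 0.02330 × 160 = 3.728 L/h
At steady state, infusion rate R₀ = Css × CL = 29.2 × 3.728 = 108.9 mg/h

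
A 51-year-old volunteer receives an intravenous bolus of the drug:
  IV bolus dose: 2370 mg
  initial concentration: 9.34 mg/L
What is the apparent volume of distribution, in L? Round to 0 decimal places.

Vd = Dose / C₀ = 2370 / 9.34 = 253.7 L

254 L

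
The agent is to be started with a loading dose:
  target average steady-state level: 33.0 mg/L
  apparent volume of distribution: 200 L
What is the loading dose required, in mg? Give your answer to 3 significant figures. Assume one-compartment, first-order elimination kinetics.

6600 mg

LD = Css × Vd = 33.0 × 200 = 6600 mg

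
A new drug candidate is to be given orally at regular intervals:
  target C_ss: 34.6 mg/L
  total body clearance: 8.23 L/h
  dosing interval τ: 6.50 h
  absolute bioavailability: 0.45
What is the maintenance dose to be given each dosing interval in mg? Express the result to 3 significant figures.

4110 mg

At steady state, F × (Dose/τ) = Css × CL.
Dose = Css × CL × τ / F = 34.6 × 8.230 × 6.50 / 0.45 = 4113 mg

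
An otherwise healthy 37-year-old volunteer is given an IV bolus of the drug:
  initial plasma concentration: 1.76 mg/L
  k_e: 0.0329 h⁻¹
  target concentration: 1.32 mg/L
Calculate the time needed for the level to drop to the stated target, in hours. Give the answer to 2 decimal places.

8.74 h

t = ln(C₀ / C) / k = ln(1.760 / 1.32) / 0.03290
  = ln(1.333) / 0.03290 = 0.2874 / 0.03290 = 8.736 h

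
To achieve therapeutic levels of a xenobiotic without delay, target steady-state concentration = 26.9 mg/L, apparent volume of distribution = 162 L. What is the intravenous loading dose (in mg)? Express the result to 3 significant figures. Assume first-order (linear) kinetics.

LD = Css × Vd = 26.9 × 162 = 4358 mg

4360 mg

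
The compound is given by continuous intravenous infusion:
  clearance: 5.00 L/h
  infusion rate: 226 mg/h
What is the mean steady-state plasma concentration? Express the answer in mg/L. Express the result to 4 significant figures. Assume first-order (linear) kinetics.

45.20 mg/L

At steady state Css = R₀ / CL = 226 / 5.000 = 45.20 mg/L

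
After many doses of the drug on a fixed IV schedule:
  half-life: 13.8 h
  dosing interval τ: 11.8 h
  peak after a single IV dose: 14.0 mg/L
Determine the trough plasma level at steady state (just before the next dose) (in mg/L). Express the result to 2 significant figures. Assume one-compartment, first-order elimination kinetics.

k = ln2 / t½ = 0.693147 / 13.8 = 0.05023 h⁻¹
e^(−kτ) = e^(−0.05023 × 11.8) = 0.5528
Accumulation ratio R = 1 / (1 − e^(−kτ)) = 1 / (1 − 0.5528) = 2.236
Steady-state trough = C₀ × R × e^(−kτ) = 14.0 × 2.236 × 0.5528 = 17.30 mg/L

17 mg/L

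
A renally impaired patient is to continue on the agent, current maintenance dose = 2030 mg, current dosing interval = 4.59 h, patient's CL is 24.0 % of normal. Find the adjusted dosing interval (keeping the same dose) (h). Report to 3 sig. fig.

To keep the same average steady-state level, dosing rate must scale with clearance.
CL ratio = 24.0 / 100 = 0.2400
New interval (same dose) = 4.59 / 0.2400 = 19.13 h

19.1 h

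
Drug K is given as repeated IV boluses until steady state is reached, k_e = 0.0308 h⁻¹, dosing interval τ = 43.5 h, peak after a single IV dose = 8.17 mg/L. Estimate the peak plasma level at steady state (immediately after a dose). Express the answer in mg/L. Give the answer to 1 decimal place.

11.1 mg/L

e^(−kτ) = e^(−0.03080 × 43.5) = 0.2619
Accumulation ratio R = 1 / (1 − e^(−kτ)) = 1 / (1 − 0.2619) = 1.355
Steady-state peak = C₀ × R = 8.17 × 1.355 = 11.07 mg/L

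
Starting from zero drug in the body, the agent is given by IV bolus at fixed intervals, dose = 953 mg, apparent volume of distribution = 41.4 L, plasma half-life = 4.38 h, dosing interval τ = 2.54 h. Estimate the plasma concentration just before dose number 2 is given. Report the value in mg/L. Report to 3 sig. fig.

C₀ per dose = Dose / Vd = 953 / 41.4 = 23.02 mg/L
k = ln2 / t½ = 0.693147 / 4.38 = 0.1583 h⁻¹
Fraction remaining after one interval: r = e^(−kτ) = e^(−0.1583 × 2.54) = 0.6689
Before dose 2, 1 dose has been given (aged 1τ).
C_trough = C₀ × r = 23.02 × 0.6689 = 15.40 mg/L

15.4 mg/L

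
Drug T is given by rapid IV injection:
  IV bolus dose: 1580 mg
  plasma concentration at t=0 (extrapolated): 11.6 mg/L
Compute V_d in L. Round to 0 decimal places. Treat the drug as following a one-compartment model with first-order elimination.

Vd = Dose / C₀ = 1580 / 11.6 = 136.2 L

136 L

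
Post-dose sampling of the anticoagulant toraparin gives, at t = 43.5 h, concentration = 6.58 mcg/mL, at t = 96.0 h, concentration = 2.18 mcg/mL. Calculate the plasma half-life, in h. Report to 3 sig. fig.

k = ln(C₁/C₂) / (t₂ − t₁) = ln(6.58/2.18) / (96.0 − 43.5)
  = 1.105 / 52.50 = 0.02105 h⁻¹
t½ = ln2 / k = 0.693147 / 0.02105 = 32.93 h

32.9 h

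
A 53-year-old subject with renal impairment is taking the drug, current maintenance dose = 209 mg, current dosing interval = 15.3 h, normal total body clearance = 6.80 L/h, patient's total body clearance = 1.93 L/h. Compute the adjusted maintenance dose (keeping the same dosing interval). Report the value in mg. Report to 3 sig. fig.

To keep the same average steady-state level, dosing rate must scale with clearance.
CL ratio = 1.93 / 6.80 = 0.2838
New dose (same interval) = 209 × 0.2838 = 59.31 mg

59.3 mg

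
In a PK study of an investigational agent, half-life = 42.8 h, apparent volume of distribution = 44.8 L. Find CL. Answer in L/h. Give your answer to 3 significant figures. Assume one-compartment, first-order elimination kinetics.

0.726 L/h

k = ln2 / t½ = 0.693147 / 42.8 = 0.01620 h⁻¹
CL = k × Vd = 0.01620 × 44.8 = 0.7258 L/h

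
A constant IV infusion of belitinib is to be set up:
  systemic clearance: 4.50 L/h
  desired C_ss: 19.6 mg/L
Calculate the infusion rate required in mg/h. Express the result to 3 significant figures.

88.2 mg/h

At steady state, infusion rate R₀ = Css × CL = 19.6 × 4.500 = 88.20 mg/h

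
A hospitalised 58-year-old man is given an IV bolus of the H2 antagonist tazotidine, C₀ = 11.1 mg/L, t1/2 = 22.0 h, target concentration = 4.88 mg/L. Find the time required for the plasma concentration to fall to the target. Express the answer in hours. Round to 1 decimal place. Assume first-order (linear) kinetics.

k = ln2 / t½ = 0.693147 / 22.0 = 0.03151 h⁻¹
t = ln(C₀ / C) / k = ln(11.10 / 4.88) / 0.03151
  = ln(2.275) / 0.03151 = 0.8220 / 0.03151 = 26.09 h

26.1 h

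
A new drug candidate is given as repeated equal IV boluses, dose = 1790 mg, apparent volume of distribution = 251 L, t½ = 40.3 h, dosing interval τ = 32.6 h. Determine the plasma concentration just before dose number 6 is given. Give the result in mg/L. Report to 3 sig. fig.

C₀ per dose = Dose / Vd = 1790 / 251 = 7.131 mg/L
k = ln2 / t½ = 0.693147 / 40.3 = 0.01720 h⁻¹
Fraction remaining after one interval: r = e^(−kτ) = e^(−0.01720 × 32.6) = 0.5708
Before dose 6, 5 doses have been given (aged 1τ, 2τ, 3τ, 4τ, 5τ).
C_trough = C₀ × (r + r² + … + r^5) = C₀ × r(1−r^5)/(1−r)
        = 7.131 × 0.5708 × (1 − 0.06059) / (1 − 0.5708) = 8.909 mg/L

8.91 mg/L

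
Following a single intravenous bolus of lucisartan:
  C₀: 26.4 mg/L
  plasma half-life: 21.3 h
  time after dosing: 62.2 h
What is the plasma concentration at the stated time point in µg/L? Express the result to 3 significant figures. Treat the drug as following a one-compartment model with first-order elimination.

3490 µg/L

k = ln2 / t½ = 0.693147 / 21.3 = 0.03254 h⁻¹
C = C₀ · e^(−k·t) = 26.40 × e^(−0.03254 × 62.2)
  = 26.40 × 0.1321 = 3.487 mg/L
Convert: 3.487 mg/L × 1000 = 3487 µg/L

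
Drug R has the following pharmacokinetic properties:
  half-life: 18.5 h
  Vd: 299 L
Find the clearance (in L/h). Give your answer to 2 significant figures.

k = ln2 / t½ = 0.693147 / 18.5 = 0.03747 h⁻¹
CL = k × Vd = 0.03747 × 299 = 11.20 L/h

11 L/h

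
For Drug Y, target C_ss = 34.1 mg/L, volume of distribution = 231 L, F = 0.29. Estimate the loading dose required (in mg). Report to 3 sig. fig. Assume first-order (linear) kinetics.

LD = Css × Vd / F = 34.1 × 231 / 0.29 = 27160 mg

27200 mg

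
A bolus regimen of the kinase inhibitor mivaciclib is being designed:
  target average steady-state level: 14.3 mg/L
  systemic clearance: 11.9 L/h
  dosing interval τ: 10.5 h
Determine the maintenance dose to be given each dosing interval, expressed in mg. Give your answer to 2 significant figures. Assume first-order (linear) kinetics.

1800 mg

At steady state, Dose/τ = Css × CL.
Dose = Css × CL × τ = 14.3 × 11.90 × 10.5 = 1787 mg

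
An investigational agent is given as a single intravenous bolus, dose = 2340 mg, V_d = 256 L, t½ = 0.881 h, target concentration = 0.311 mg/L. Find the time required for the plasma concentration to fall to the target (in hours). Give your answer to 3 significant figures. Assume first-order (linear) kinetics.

4.30 h

C₀ = Dose / Vd = 2340 / 256 = 9.141 mg/L
k = ln2 / t½ = 0.693147 / 0.881 = 0.7868 h⁻¹
t = ln(C₀ / C) / k = ln(9.141 / 0.311) / 0.7868
  = ln(29.39) / 0.7868 = 3.381 / 0.7868 = 4.297 h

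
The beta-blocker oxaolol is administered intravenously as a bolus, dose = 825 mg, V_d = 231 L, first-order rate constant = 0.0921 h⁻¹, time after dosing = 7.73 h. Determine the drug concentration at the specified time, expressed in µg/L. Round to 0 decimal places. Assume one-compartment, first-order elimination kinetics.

C₀ = Dose / Vd = 825.0 / 231 = 3.571 mg/L
C = C₀ · e^(−k·t) = 3.571 × e^(−0.09210 × 7.73)
  = 3.571 × 0.4907 = 1.752 mg/L
Convert: 1.752 mg/L × 1000 = 1752 µg/L

1752 µg/L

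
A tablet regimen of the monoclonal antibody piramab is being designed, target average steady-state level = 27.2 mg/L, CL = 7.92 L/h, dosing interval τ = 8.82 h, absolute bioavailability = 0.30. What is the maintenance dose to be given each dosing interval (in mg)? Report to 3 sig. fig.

6330 mg

At steady state, F × (Dose/τ) = Css × CL.
Dose = Css × CL × τ / F = 27.2 × 7.920 × 8.82 / 0.30 = 6333 mg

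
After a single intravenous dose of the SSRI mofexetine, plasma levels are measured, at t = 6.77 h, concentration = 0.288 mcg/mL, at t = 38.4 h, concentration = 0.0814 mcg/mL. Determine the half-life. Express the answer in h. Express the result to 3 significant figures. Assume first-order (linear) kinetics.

17.4 h

k = ln(C₁/C₂) / (t₂ − t₁) = ln(0.288/0.0814) / (38.4 − 6.77)
  = 1.264 / 31.63 = 0.03996 h⁻¹
t½ = ln2 / k = 0.693147 / 0.03996 = 17.35 h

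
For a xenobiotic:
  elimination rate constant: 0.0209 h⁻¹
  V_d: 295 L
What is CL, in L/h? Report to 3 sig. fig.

6.17 L/h

CL = k × Vd = 0.0209 × 295 = 6.166 L/h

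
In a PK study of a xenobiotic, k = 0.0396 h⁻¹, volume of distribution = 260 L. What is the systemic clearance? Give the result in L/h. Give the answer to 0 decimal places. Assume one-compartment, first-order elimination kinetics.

10 L/h

CL = k × Vd = 0.0396 × 260 = 10.30 L/h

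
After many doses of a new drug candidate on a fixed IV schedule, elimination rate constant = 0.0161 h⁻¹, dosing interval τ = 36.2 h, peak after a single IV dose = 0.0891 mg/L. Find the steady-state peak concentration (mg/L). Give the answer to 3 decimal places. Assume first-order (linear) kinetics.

e^(−kτ) = e^(−0.01610 × 36.2) = 0.5583
Accumulation ratio R = 1 / (1 − e^(−kτ)) = 1 / (1 − 0.5583) = 2.264
Steady-state peak = C₀ × R = 0.0891 × 2.264 = 0.2017 mg/L

0.202 mg/L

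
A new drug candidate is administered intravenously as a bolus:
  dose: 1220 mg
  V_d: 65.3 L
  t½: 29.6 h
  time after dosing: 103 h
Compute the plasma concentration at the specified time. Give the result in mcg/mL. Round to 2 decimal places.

1.67 mcg/mL

C₀ = Dose / Vd = 1220 / 65.3 = 18.68 mg/L
k = ln2 / t½ = 0.693147 / 29.6 = 0.02342 h⁻¹
C = C₀ · e^(−k·t) = 18.68 × e^(−0.02342 × 103)
  = 18.68 × 0.08961 = 1.674 mg/L
(1.674 mg/L = 1.674 mcg/mL)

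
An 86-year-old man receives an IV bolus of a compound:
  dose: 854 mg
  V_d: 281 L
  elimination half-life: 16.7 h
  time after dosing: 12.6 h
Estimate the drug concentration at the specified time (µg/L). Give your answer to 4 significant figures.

1801 µg/L

C₀ = Dose / Vd = 854.0 / 281 = 3.039 mg/L
k = ln2 / t½ = 0.693147 / 16.7 = 0.04151 h⁻¹
C = C₀ · e^(−k·t) = 3.039 × e^(−0.04151 × 12.6)
  = 3.039 × 0.5927 = 1.801 mg/L
Convert: 1.801 mg/L × 1000 = 1801 µg/L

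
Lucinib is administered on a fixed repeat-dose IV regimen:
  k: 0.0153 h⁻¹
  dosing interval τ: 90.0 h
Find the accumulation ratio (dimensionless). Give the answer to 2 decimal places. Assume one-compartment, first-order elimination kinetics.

1.34

e^(−kτ) = e^(−0.01530 × 90.0) = 0.2523
Accumulation ratio R = 1 / (1 − e^(−kτ)) = 1 / (1 − 0.2523) = 1.337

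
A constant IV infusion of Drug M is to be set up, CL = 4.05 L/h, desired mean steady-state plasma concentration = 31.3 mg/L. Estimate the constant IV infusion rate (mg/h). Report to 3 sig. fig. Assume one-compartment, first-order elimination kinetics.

At steady state, infusion rate R₀ = Css × CL = 31.3 × 4.050 = 126.8 mg/h

127 mg/h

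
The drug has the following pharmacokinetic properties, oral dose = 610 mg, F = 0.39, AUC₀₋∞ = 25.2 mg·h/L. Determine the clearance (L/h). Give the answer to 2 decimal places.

9.44 L/h

CL = F·Dose / AUC = 0.39 × 610 / 25.2 = 9.440 L/h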